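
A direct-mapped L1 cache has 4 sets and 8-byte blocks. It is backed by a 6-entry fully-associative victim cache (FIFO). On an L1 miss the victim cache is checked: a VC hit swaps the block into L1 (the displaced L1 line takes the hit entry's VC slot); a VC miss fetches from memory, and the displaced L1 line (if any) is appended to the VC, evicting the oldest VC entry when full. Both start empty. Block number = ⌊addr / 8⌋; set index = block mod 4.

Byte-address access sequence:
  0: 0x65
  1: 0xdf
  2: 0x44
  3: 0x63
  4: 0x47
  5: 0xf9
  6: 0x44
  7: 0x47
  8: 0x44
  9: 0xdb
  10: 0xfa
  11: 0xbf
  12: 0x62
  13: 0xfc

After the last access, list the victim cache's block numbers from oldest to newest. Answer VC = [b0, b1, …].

VC = [8, 27, 23]

#0 0x65→b12/s0 MISS; vc=[]
#1 0xdf→b27/s3 MISS; vc=[]
#2 0x44→b8/s0 MISS; vc=[12]
#3 0x63→b12/s0 VC-HIT; vc=[8]
#4 0x47→b8/s0 VC-HIT; vc=[12]
#5 0xf9→b31/s3 MISS; vc=[12,27]
#6 0x44→b8/s0 L1-HIT; vc=[12,27]
#7 0x47→b8/s0 L1-HIT; vc=[12,27]
#8 0x44→b8/s0 L1-HIT; vc=[12,27]
#9 0xdb→b27/s3 VC-HIT; vc=[12,31]
#10 0xfa→b31/s3 VC-HIT; vc=[12,27]
#11 0xbf→b23/s3 MISS; vc=[12,27,31]
#12 0x62→b12/s0 VC-HIT; vc=[8,27,31]
#13 0xfc→b31/s3 VC-HIT; vc=[8,27,23]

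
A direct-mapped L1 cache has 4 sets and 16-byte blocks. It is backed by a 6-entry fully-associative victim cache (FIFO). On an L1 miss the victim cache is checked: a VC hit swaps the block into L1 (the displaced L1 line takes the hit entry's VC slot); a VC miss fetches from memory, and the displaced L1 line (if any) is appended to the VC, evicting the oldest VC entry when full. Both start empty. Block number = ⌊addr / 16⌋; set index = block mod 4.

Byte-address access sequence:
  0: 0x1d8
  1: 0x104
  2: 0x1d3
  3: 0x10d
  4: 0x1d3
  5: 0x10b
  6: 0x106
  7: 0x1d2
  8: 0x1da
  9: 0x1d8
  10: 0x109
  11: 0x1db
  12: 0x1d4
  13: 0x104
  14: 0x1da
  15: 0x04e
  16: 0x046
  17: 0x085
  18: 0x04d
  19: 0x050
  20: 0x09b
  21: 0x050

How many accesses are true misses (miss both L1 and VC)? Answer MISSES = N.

  [0] addr=0x1d8 blk=29 s=1: MISS | VC []
  [1] addr=0x104 blk=16 s=0: MISS | VC []
  [2] addr=0x1d3 blk=29 s=1: L1-HIT | VC []
  [3] addr=0x10d blk=16 s=0: L1-HIT | VC []
  [4] addr=0x1d3 blk=29 s=1: L1-HIT | VC []
  [5] addr=0x10b blk=16 s=0: L1-HIT | VC []
  [6] addr=0x106 blk=16 s=0: L1-HIT | VC []
  [7] addr=0x1d2 blk=29 s=1: L1-HIT | VC []
  [8] addr=0x1da blk=29 s=1: L1-HIT | VC []
  [9] addr=0x1d8 blk=29 s=1: L1-HIT | VC []
  [10] addr=0x109 blk=16 s=0: L1-HIT | VC []
  [11] addr=0x1db blk=29 s=1: L1-HIT | VC []
  [12] addr=0x1d4 blk=29 s=1: L1-HIT | VC []
  [13] addr=0x104 blk=16 s=0: L1-HIT | VC []
  [14] addr=0x1da blk=29 s=1: L1-HIT | VC []
  [15] addr=0x4e blk=4 s=0: MISS | VC [16]
  [16] addr=0x46 blk=4 s=0: L1-HIT | VC [16]
  [17] addr=0x85 blk=8 s=0: MISS | VC [16, 4]
  [18] addr=0x4d blk=4 s=0: VC-HIT | VC [16, 8]
  [19] addr=0x50 blk=5 s=1: MISS | VC [16, 8, 29]
  [20] addr=0x9b blk=9 s=1: MISS | VC [16, 8, 29, 5]
  [21] addr=0x50 blk=5 s=1: VC-HIT | VC [16, 8, 29, 9]

MISSES = 6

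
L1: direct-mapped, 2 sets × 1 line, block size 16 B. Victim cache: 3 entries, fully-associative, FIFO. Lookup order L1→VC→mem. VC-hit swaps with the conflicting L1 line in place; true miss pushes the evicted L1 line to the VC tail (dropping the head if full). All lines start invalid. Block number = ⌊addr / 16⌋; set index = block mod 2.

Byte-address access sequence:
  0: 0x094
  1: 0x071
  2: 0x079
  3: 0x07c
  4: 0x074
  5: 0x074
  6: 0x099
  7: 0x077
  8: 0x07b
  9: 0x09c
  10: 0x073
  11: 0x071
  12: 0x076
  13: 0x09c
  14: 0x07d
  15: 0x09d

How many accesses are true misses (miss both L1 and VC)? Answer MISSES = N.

#0 0x94→b9/s1 MISS; vc=[]
#1 0x71→b7/s1 MISS; vc=[9]
#2 0x79→b7/s1 L1-HIT; vc=[9]
#3 0x7c→b7/s1 L1-HIT; vc=[9]
#4 0x74→b7/s1 L1-HIT; vc=[9]
#5 0x74→b7/s1 L1-HIT; vc=[9]
#6 0x99→b9/s1 VC-HIT; vc=[7]
#7 0x77→b7/s1 VC-HIT; vc=[9]
#8 0x7b→b7/s1 L1-HIT; vc=[9]
#9 0x9c→b9/s1 VC-HIT; vc=[7]
#10 0x73→b7/s1 VC-HIT; vc=[9]
#11 0x71→b7/s1 L1-HIT; vc=[9]
#12 0x76→b7/s1 L1-HIT; vc=[9]
#13 0x9c→b9/s1 VC-HIT; vc=[7]
#14 0x7d→b7/s1 VC-HIT; vc=[9]
#15 0x9d→b9/s1 VC-HIT; vc=[7]

MISSES = 2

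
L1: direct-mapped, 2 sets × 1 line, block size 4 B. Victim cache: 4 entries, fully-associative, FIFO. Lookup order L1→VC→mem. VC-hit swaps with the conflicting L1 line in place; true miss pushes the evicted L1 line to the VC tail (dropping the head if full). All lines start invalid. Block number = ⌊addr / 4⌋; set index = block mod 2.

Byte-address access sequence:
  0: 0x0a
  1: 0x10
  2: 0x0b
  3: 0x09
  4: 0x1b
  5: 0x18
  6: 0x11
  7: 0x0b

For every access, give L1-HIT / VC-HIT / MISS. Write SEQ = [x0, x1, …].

  [0] addr=0xa blk=2 s=0: MISS | VC []
  [1] addr=0x10 blk=4 s=0: MISS | VC [2]
  [2] addr=0xb blk=2 s=0: VC-HIT | VC [4]
  [3] addr=0x9 blk=2 s=0: L1-HIT | VC [4]
  [4] addr=0x1b blk=6 s=0: MISS | VC [4, 2]
  [5] addr=0x18 blk=6 s=0: L1-HIT | VC [4, 2]
  [6] addr=0x11 blk=4 s=0: VC-HIT | VC [6, 2]
  [7] addr=0xb blk=2 s=0: VC-HIT | VC [6, 4]

SEQ = [MISS, MISS, VC-HIT, L1-HIT, MISS, L1-HIT, VC-HIT, VC-HIT]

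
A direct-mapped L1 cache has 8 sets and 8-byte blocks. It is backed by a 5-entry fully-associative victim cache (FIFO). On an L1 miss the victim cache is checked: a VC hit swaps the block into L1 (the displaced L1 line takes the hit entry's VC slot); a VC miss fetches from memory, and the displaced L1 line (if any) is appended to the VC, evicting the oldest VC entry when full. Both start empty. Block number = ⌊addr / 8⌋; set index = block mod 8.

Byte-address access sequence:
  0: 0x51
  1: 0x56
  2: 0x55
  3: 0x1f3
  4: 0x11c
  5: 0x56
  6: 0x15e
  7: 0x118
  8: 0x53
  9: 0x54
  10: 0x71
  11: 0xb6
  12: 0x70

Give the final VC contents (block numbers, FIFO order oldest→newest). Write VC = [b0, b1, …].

VC = [43, 62, 22]

#0 0x51→b10/s2 MISS; vc=[]
#1 0x56→b10/s2 L1-HIT; vc=[]
#2 0x55→b10/s2 L1-HIT; vc=[]
#3 0x1f3→b62/s6 MISS; vc=[]
#4 0x11c→b35/s3 MISS; vc=[]
#5 0x56→b10/s2 L1-HIT; vc=[]
#6 0x15e→b43/s3 MISS; vc=[35]
#7 0x118→b35/s3 VC-HIT; vc=[43]
#8 0x53→b10/s2 L1-HIT; vc=[43]
#9 0x54→b10/s2 L1-HIT; vc=[43]
#10 0x71→b14/s6 MISS; vc=[43,62]
#11 0xb6→b22/s6 MISS; vc=[43,62,14]
#12 0x70→b14/s6 VC-HIT; vc=[43,62,22]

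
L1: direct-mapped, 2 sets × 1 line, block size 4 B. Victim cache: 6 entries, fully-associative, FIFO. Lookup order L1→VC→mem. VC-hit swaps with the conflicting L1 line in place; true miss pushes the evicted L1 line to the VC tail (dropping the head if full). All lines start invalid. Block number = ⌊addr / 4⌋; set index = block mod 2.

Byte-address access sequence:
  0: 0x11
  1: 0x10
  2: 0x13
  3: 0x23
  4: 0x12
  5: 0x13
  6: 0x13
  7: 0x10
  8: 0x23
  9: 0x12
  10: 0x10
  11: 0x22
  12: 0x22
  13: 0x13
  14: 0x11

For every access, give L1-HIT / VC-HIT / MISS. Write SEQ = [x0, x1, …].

SEQ = [MISS, L1-HIT, L1-HIT, MISS, VC-HIT, L1-HIT, L1-HIT, L1-HIT, VC-HIT, VC-HIT, L1-HIT, VC-HIT, L1-HIT, VC-HIT, L1-HIT]

0: 0x11 (blk 4, set 0) → MISS  vc=[]
1: 0x10 (blk 4, set 0) → L1-HIT  vc=[]
2: 0x13 (blk 4, set 0) → L1-HIT  vc=[]
3: 0x23 (blk 8, set 0) → MISS  vc=[4]
4: 0x12 (blk 4, set 0) → VC-HIT  vc=[8]
5: 0x13 (blk 4, set 0) → L1-HIT  vc=[8]
6: 0x13 (blk 4, set 0) → L1-HIT  vc=[8]
7: 0x10 (blk 4, set 0) → L1-HIT  vc=[8]
8: 0x23 (blk 8, set 0) → VC-HIT  vc=[4]
9: 0x12 (blk 4, set 0) → VC-HIT  vc=[8]
10: 0x10 (blk 4, set 0) → L1-HIT  vc=[8]
11: 0x22 (blk 8, set 0) → VC-HIT  vc=[4]
12: 0x22 (blk 8, set 0) → L1-HIT  vc=[4]
13: 0x13 (blk 4, set 0) → VC-HIT  vc=[8]
14: 0x11 (blk 4, set 0) → L1-HIT  vc=[8]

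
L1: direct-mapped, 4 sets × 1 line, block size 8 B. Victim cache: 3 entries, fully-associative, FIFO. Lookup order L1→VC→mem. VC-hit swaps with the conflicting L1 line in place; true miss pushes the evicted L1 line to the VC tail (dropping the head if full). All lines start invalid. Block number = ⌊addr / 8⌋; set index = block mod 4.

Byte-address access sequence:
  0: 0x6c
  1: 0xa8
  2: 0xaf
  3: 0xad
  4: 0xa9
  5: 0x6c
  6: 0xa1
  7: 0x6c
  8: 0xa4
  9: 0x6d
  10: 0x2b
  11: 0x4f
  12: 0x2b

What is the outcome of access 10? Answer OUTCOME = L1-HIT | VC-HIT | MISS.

  [0] addr=0x6c blk=13 s=1: MISS | VC []
  [1] addr=0xa8 blk=21 s=1: MISS | VC [13]
  [2] addr=0xaf blk=21 s=1: L1-HIT | VC [13]
  [3] addr=0xad blk=21 s=1: L1-HIT | VC [13]
  [4] addr=0xa9 blk=21 s=1: L1-HIT | VC [13]
  [5] addr=0x6c blk=13 s=1: VC-HIT | VC [21]
  [6] addr=0xa1 blk=20 s=0: MISS | VC [21]
  [7] addr=0x6c blk=13 s=1: L1-HIT | VC [21]
  [8] addr=0xa4 blk=20 s=0: L1-HIT | VC [21]
  [9] addr=0x6d blk=13 s=1: L1-HIT | VC [21]
  [10] addr=0x2b blk=5 s=1: MISS | VC [21, 13]
  [11] addr=0x4f blk=9 s=1: MISS | VC [21, 13, 5]
  [12] addr=0x2b blk=5 s=1: VC-HIT | VC [21, 13, 9]

OUTCOME = MISS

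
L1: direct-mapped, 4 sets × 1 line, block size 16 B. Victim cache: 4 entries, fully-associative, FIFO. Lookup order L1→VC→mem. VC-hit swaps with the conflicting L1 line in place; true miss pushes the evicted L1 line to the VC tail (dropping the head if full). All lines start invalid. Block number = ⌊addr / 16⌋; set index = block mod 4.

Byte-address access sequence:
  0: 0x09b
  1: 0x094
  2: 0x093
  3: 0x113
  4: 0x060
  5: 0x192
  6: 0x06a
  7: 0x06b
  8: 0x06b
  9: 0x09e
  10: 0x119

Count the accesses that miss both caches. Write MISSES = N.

0: 0x9b (blk 9, set 1) → MISS  vc=[]
1: 0x94 (blk 9, set 1) → L1-HIT  vc=[]
2: 0x93 (blk 9, set 1) → L1-HIT  vc=[]
3: 0x113 (blk 17, set 1) → MISS  vc=[9]
4: 0x60 (blk 6, set 2) → MISS  vc=[9]
5: 0x192 (blk 25, set 1) → MISS  vc=[9, 17]
6: 0x6a (blk 6, set 2) → L1-HIT  vc=[9, 17]
7: 0x6b (blk 6, set 2) → L1-HIT  vc=[9, 17]
8: 0x6b (blk 6, set 2) → L1-HIT  vc=[9, 17]
9: 0x9e (blk 9, set 1) → VC-HIT  vc=[25, 17]
10: 0x119 (blk 17, set 1) → VC-HIT  vc=[25, 9]

MISSES = 4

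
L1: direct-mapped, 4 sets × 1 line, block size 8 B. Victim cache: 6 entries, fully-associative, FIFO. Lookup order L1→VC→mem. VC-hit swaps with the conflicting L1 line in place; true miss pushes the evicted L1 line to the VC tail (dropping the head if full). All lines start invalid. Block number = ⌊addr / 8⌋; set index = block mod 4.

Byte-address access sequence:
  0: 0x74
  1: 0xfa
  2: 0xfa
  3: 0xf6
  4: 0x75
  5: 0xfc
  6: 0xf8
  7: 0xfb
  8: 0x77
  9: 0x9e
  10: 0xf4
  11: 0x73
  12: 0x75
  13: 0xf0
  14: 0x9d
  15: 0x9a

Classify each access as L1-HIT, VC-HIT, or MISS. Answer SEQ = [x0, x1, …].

#0 0x74→b14/s2 MISS; vc=[]
#1 0xfa→b31/s3 MISS; vc=[]
#2 0xfa→b31/s3 L1-HIT; vc=[]
#3 0xf6→b30/s2 MISS; vc=[14]
#4 0x75→b14/s2 VC-HIT; vc=[30]
#5 0xfc→b31/s3 L1-HIT; vc=[30]
#6 0xf8→b31/s3 L1-HIT; vc=[30]
#7 0xfb→b31/s3 L1-HIT; vc=[30]
#8 0x77→b14/s2 L1-HIT; vc=[30]
#9 0x9e→b19/s3 MISS; vc=[30,31]
#10 0xf4→b30/s2 VC-HIT; vc=[14,31]
#11 0x73→b14/s2 VC-HIT; vc=[30,31]
#12 0x75→b14/s2 L1-HIT; vc=[30,31]
#13 0xf0→b30/s2 VC-HIT; vc=[14,31]
#14 0x9d→b19/s3 L1-HIT; vc=[14,31]
#15 0x9a→b19/s3 L1-HIT; vc=[14,31]

SEQ = [MISS, MISS, L1-HIT, MISS, VC-HIT, L1-HIT, L1-HIT, L1-HIT, L1-HIT, MISS, VC-HIT, VC-HIT, L1-HIT, VC-HIT, L1-HIT, L1-HIT]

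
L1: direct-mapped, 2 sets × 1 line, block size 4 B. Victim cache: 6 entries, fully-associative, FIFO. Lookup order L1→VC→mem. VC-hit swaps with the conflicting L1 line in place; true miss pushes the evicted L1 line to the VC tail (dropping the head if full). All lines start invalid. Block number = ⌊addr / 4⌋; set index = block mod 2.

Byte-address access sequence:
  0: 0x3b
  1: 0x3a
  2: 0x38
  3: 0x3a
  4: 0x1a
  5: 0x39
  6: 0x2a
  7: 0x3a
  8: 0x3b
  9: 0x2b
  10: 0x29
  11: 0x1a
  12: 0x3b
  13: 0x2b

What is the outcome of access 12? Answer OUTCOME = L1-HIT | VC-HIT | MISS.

OUTCOME = VC-HIT

  [0] addr=0x3b blk=14 s=0: MISS | VC []
  [1] addr=0x3a blk=14 s=0: L1-HIT | VC []
  [2] addr=0x38 blk=14 s=0: L1-HIT | VC []
  [3] addr=0x3a blk=14 s=0: L1-HIT | VC []
  [4] addr=0x1a blk=6 s=0: MISS | VC [14]
  [5] addr=0x39 blk=14 s=0: VC-HIT | VC [6]
  [6] addr=0x2a blk=10 s=0: MISS | VC [6, 14]
  [7] addr=0x3a blk=14 s=0: VC-HIT | VC [6, 10]
  [8] addr=0x3b blk=14 s=0: L1-HIT | VC [6, 10]
  [9] addr=0x2b blk=10 s=0: VC-HIT | VC [6, 14]
  [10] addr=0x29 blk=10 s=0: L1-HIT | VC [6, 14]
  [11] addr=0x1a blk=6 s=0: VC-HIT | VC [10, 14]
  [12] addr=0x3b blk=14 s=0: VC-HIT | VC [10, 6]
  [13] addr=0x2b blk=10 s=0: VC-HIT | VC [14, 6]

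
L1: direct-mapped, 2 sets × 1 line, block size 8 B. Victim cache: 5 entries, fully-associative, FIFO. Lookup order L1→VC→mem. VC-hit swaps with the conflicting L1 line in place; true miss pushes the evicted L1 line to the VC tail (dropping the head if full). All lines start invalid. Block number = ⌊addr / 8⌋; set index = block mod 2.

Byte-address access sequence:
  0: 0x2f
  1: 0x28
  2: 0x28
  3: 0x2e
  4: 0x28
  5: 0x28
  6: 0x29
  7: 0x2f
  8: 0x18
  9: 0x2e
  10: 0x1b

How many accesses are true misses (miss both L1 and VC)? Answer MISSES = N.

  [0] addr=0x2f blk=5 s=1: MISS | VC []
  [1] addr=0x28 blk=5 s=1: L1-HIT | VC []
  [2] addr=0x28 blk=5 s=1: L1-HIT | VC []
  [3] addr=0x2e blk=5 s=1: L1-HIT | VC []
  [4] addr=0x28 blk=5 s=1: L1-HIT | VC []
  [5] addr=0x28 blk=5 s=1: L1-HIT | VC []
  [6] addr=0x29 blk=5 s=1: L1-HIT | VC []
  [7] addr=0x2f blk=5 s=1: L1-HIT | VC []
  [8] addr=0x18 blk=3 s=1: MISS | VC [5]
  [9] addr=0x2e blk=5 s=1: VC-HIT | VC [3]
  [10] addr=0x1b blk=3 s=1: VC-HIT | VC [5]

MISSES = 2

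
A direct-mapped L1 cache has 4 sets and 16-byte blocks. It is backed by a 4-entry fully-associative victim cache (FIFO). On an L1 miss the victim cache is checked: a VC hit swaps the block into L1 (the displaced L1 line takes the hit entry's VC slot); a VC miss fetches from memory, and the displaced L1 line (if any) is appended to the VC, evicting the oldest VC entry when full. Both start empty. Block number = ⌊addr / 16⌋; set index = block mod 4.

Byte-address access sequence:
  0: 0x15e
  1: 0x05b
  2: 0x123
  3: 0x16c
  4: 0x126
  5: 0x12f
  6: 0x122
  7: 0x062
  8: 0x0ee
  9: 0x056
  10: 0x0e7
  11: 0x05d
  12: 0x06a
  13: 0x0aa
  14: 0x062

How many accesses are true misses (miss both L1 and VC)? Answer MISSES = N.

MISSES = 7

  [0] addr=0x15e blk=21 s=1: MISS | VC []
  [1] addr=0x5b blk=5 s=1: MISS | VC [21]
  [2] addr=0x123 blk=18 s=2: MISS | VC [21]
  [3] addr=0x16c blk=22 s=2: MISS | VC [21, 18]
  [4] addr=0x126 blk=18 s=2: VC-HIT | VC [21, 22]
  [5] addr=0x12f blk=18 s=2: L1-HIT | VC [21, 22]
  [6] addr=0x122 blk=18 s=2: L1-HIT | VC [21, 22]
  [7] addr=0x62 blk=6 s=2: MISS | VC [21, 22, 18]
  [8] addr=0xee blk=14 s=2: MISS | VC [21, 22, 18, 6]
  [9] addr=0x56 blk=5 s=1: L1-HIT | VC [21, 22, 18, 6]
  [10] addr=0xe7 blk=14 s=2: L1-HIT | VC [21, 22, 18, 6]
  [11] addr=0x5d blk=5 s=1: L1-HIT | VC [21, 22, 18, 6]
  [12] addr=0x6a blk=6 s=2: VC-HIT | VC [21, 22, 18, 14]
  [13] addr=0xaa blk=10 s=2: MISS | VC [22, 18, 14, 6]
  [14] addr=0x62 blk=6 s=2: VC-HIT | VC [22, 18, 14, 10]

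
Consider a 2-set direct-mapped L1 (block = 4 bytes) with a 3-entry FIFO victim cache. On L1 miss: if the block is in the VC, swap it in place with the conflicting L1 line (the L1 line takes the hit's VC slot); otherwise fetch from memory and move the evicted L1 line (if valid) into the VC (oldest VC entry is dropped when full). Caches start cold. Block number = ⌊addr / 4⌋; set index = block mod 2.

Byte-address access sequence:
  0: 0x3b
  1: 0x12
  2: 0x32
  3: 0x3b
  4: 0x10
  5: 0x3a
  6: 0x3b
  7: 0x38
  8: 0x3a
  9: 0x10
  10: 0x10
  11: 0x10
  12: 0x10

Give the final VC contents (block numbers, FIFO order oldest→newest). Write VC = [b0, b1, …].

  [0] addr=0x3b blk=14 s=0: MISS | VC []
  [1] addr=0x12 blk=4 s=0: MISS | VC [14]
  [2] addr=0x32 blk=12 s=0: MISS | VC [14, 4]
  [3] addr=0x3b blk=14 s=0: VC-HIT | VC [12, 4]
  [4] addr=0x10 blk=4 s=0: VC-HIT | VC [12, 14]
  [5] addr=0x3a blk=14 s=0: VC-HIT | VC [12, 4]
  [6] addr=0x3b blk=14 s=0: L1-HIT | VC [12, 4]
  [7] addr=0x38 blk=14 s=0: L1-HIT | VC [12, 4]
  [8] addr=0x3a blk=14 s=0: L1-HIT | VC [12, 4]
  [9] addr=0x10 blk=4 s=0: VC-HIT | VC [12, 14]
  [10] addr=0x10 blk=4 s=0: L1-HIT | VC [12, 14]
  [11] addr=0x10 blk=4 s=0: L1-HIT | VC [12, 14]
  [12] addr=0x10 blk=4 s=0: L1-HIT | VC [12, 14]

VC = [12, 14]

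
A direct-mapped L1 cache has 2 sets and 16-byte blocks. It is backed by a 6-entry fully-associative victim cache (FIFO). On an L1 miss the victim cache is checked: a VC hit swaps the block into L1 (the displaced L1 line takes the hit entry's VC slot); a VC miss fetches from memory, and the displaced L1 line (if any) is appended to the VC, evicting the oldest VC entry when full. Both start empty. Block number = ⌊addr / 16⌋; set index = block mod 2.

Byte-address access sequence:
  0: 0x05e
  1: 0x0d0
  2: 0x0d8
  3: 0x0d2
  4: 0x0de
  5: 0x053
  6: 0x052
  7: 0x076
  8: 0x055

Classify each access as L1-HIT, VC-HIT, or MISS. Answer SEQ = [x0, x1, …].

#0 0x5e→b5/s1 MISS; vc=[]
#1 0xd0→b13/s1 MISS; vc=[5]
#2 0xd8→b13/s1 L1-HIT; vc=[5]
#3 0xd2→b13/s1 L1-HIT; vc=[5]
#4 0xde→b13/s1 L1-HIT; vc=[5]
#5 0x53→b5/s1 VC-HIT; vc=[13]
#6 0x52→b5/s1 L1-HIT; vc=[13]
#7 0x76→b7/s1 MISS; vc=[13,5]
#8 0x55→b5/s1 VC-HIT; vc=[13,7]

SEQ = [MISS, MISS, L1-HIT, L1-HIT, L1-HIT, VC-HIT, L1-HIT, MISS, VC-HIT]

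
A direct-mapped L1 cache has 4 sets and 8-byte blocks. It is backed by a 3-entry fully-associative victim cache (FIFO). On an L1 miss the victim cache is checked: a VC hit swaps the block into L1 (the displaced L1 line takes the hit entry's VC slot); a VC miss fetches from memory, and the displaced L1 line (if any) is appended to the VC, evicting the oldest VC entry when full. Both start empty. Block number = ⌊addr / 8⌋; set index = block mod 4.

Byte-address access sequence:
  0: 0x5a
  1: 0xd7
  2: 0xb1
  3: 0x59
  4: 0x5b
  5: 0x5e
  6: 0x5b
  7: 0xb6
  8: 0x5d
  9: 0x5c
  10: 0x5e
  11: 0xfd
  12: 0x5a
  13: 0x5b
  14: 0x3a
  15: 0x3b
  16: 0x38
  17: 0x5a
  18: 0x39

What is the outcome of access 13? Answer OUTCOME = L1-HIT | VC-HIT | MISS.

  [0] addr=0x5a blk=11 s=3: MISS | VC []
  [1] addr=0xd7 blk=26 s=2: MISS | VC []
  [2] addr=0xb1 blk=22 s=2: MISS | VC [26]
  [3] addr=0x59 blk=11 s=3: L1-HIT | VC [26]
  [4] addr=0x5b blk=11 s=3: L1-HIT | VC [26]
  [5] addr=0x5e blk=11 s=3: L1-HIT | VC [26]
  [6] addr=0x5b blk=11 s=3: L1-HIT | VC [26]
  [7] addr=0xb6 blk=22 s=2: L1-HIT | VC [26]
  [8] addr=0x5d blk=11 s=3: L1-HIT | VC [26]
  [9] addr=0x5c blk=11 s=3: L1-HIT | VC [26]
  [10] addr=0x5e blk=11 s=3: L1-HIT | VC [26]
  [11] addr=0xfd blk=31 s=3: MISS | VC [26, 11]
  [12] addr=0x5a blk=11 s=3: VC-HIT | VC [26, 31]
  [13] addr=0x5b blk=11 s=3: L1-HIT | VC [26, 31]
  [14] addr=0x3a blk=7 s=3: MISS | VC [26, 31, 11]
  [15] addr=0x3b blk=7 s=3: L1-HIT | VC [26, 31, 11]
  [16] addr=0x38 blk=7 s=3: L1-HIT | VC [26, 31, 11]
  [17] addr=0x5a blk=11 s=3: VC-HIT | VC [26, 31, 7]
  [18] addr=0x39 blk=7 s=3: VC-HIT | VC [26, 31, 11]

OUTCOME = L1-HIT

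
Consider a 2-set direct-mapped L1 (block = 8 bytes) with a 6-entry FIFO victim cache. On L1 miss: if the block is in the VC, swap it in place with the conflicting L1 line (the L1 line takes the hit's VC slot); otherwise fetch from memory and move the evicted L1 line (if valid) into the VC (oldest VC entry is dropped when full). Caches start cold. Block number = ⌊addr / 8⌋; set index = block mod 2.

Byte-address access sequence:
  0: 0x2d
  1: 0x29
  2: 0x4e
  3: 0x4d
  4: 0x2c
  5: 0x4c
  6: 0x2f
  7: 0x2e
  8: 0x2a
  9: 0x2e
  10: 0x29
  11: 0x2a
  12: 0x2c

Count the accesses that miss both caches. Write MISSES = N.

#0 0x2d→b5/s1 MISS; vc=[]
#1 0x29→b5/s1 L1-HIT; vc=[]
#2 0x4e→b9/s1 MISS; vc=[5]
#3 0x4d→b9/s1 L1-HIT; vc=[5]
#4 0x2c→b5/s1 VC-HIT; vc=[9]
#5 0x4c→b9/s1 VC-HIT; vc=[5]
#6 0x2f→b5/s1 VC-HIT; vc=[9]
#7 0x2e→b5/s1 L1-HIT; vc=[9]
#8 0x2a→b5/s1 L1-HIT; vc=[9]
#9 0x2e→b5/s1 L1-HIT; vc=[9]
#10 0x29→b5/s1 L1-HIT; vc=[9]
#11 0x2a→b5/s1 L1-HIT; vc=[9]
#12 0x2c→b5/s1 L1-HIT; vc=[9]

MISSES = 2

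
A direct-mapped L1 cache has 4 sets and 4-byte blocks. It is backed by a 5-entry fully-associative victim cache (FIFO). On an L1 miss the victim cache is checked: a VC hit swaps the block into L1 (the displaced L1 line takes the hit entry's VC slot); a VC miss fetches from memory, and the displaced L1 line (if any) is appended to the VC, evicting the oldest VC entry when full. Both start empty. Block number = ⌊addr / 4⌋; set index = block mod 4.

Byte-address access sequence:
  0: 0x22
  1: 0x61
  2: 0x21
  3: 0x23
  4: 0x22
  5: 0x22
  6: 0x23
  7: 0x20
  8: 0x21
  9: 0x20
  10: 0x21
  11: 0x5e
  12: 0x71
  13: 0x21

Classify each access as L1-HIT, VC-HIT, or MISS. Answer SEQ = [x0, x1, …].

SEQ = [MISS, MISS, VC-HIT, L1-HIT, L1-HIT, L1-HIT, L1-HIT, L1-HIT, L1-HIT, L1-HIT, L1-HIT, MISS, MISS, VC-HIT]

#0 0x22→b8/s0 MISS; vc=[]
#1 0x61→b24/s0 MISS; vc=[8]
#2 0x21→b8/s0 VC-HIT; vc=[24]
#3 0x23→b8/s0 L1-HIT; vc=[24]
#4 0x22→b8/s0 L1-HIT; vc=[24]
#5 0x22→b8/s0 L1-HIT; vc=[24]
#6 0x23→b8/s0 L1-HIT; vc=[24]
#7 0x20→b8/s0 L1-HIT; vc=[24]
#8 0x21→b8/s0 L1-HIT; vc=[24]
#9 0x20→b8/s0 L1-HIT; vc=[24]
#10 0x21→b8/s0 L1-HIT; vc=[24]
#11 0x5e→b23/s3 MISS; vc=[24]
#12 0x71→b28/s0 MISS; vc=[24,8]
#13 0x21→b8/s0 VC-HIT; vc=[24,28]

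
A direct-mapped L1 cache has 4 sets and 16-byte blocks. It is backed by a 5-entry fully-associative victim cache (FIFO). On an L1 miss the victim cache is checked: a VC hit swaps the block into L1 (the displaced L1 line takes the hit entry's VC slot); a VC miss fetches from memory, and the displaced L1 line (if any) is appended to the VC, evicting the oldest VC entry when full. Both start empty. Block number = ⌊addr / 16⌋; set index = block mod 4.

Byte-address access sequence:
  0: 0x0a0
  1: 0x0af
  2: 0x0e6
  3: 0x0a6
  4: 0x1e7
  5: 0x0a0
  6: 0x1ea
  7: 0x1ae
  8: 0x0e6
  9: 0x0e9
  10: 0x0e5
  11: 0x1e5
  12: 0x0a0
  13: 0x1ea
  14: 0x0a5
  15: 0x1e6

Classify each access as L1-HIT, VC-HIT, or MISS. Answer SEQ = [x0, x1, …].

SEQ = [MISS, L1-HIT, MISS, VC-HIT, MISS, VC-HIT, VC-HIT, MISS, VC-HIT, L1-HIT, L1-HIT, VC-HIT, VC-HIT, VC-HIT, VC-HIT, VC-HIT]

#0 0xa0→b10/s2 MISS; vc=[]
#1 0xaf→b10/s2 L1-HIT; vc=[]
#2 0xe6→b14/s2 MISS; vc=[10]
#3 0xa6→b10/s2 VC-HIT; vc=[14]
#4 0x1e7→b30/s2 MISS; vc=[14,10]
#5 0xa0→b10/s2 VC-HIT; vc=[14,30]
#6 0x1ea→b30/s2 VC-HIT; vc=[14,10]
#7 0x1ae→b26/s2 MISS; vc=[14,10,30]
#8 0xe6→b14/s2 VC-HIT; vc=[26,10,30]
#9 0xe9→b14/s2 L1-HIT; vc=[26,10,30]
#10 0xe5→b14/s2 L1-HIT; vc=[26,10,30]
#11 0x1e5→b30/s2 VC-HIT; vc=[26,10,14]
#12 0xa0→b10/s2 VC-HIT; vc=[26,30,14]
#13 0x1ea→b30/s2 VC-HIT; vc=[26,10,14]
#14 0xa5→b10/s2 VC-HIT; vc=[26,30,14]
#15 0x1e6→b30/s2 VC-HIT; vc=[26,10,14]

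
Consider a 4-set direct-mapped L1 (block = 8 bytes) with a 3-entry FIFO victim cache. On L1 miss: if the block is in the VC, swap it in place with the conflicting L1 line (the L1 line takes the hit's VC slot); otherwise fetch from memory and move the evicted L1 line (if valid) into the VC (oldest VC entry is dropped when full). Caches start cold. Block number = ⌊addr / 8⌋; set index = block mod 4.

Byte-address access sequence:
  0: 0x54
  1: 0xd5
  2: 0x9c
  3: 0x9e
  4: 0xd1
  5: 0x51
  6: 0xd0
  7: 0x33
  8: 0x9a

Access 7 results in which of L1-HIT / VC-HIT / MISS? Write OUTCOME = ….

#0 0x54→b10/s2 MISS; vc=[]
#1 0xd5→b26/s2 MISS; vc=[10]
#2 0x9c→b19/s3 MISS; vc=[10]
#3 0x9e→b19/s3 L1-HIT; vc=[10]
#4 0xd1→b26/s2 L1-HIT; vc=[10]
#5 0x51→b10/s2 VC-HIT; vc=[26]
#6 0xd0→b26/s2 VC-HIT; vc=[10]
#7 0x33→b6/s2 MISS; vc=[10,26]
#8 0x9a→b19/s3 L1-HIT; vc=[10,26]

OUTCOME = MISS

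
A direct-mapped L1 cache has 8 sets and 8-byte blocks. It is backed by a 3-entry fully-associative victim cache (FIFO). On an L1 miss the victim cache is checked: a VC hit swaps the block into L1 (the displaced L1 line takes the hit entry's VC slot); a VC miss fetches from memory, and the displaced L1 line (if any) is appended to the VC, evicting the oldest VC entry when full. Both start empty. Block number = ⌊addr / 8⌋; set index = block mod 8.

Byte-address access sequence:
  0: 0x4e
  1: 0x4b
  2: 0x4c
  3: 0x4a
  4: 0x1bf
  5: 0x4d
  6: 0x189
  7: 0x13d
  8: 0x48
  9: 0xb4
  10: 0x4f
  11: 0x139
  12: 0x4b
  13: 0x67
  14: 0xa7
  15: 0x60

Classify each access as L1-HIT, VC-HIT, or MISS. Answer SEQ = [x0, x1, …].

SEQ = [MISS, L1-HIT, L1-HIT, L1-HIT, MISS, L1-HIT, MISS, MISS, VC-HIT, MISS, L1-HIT, L1-HIT, L1-HIT, MISS, MISS, VC-HIT]

#0 0x4e→b9/s1 MISS; vc=[]
#1 0x4b→b9/s1 L1-HIT; vc=[]
#2 0x4c→b9/s1 L1-HIT; vc=[]
#3 0x4a→b9/s1 L1-HIT; vc=[]
#4 0x1bf→b55/s7 MISS; vc=[]
#5 0x4d→b9/s1 L1-HIT; vc=[]
#6 0x189→b49/s1 MISS; vc=[9]
#7 0x13d→b39/s7 MISS; vc=[9,55]
#8 0x48→b9/s1 VC-HIT; vc=[49,55]
#9 0xb4→b22/s6 MISS; vc=[49,55]
#10 0x4f→b9/s1 L1-HIT; vc=[49,55]
#11 0x139→b39/s7 L1-HIT; vc=[49,55]
#12 0x4b→b9/s1 L1-HIT; vc=[49,55]
#13 0x67→b12/s4 MISS; vc=[49,55]
#14 0xa7→b20/s4 MISS; vc=[49,55,12]
#15 0x60→b12/s4 VC-HIT; vc=[49,55,20]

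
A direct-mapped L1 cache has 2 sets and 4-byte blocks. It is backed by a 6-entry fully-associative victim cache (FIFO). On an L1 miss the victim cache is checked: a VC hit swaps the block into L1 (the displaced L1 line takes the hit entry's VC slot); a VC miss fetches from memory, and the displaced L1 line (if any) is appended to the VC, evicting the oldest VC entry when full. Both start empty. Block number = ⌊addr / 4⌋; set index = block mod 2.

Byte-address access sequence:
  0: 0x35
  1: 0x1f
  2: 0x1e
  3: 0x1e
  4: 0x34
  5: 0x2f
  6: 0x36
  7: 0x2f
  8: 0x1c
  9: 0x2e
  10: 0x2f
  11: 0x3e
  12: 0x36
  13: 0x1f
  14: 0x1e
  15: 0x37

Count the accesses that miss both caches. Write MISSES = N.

MISSES = 4

#0 0x35→b13/s1 MISS; vc=[]
#1 0x1f→b7/s1 MISS; vc=[13]
#2 0x1e→b7/s1 L1-HIT; vc=[13]
#3 0x1e→b7/s1 L1-HIT; vc=[13]
#4 0x34→b13/s1 VC-HIT; vc=[7]
#5 0x2f→b11/s1 MISS; vc=[7,13]
#6 0x36→b13/s1 VC-HIT; vc=[7,11]
#7 0x2f→b11/s1 VC-HIT; vc=[7,13]
#8 0x1c→b7/s1 VC-HIT; vc=[11,13]
#9 0x2e→b11/s1 VC-HIT; vc=[7,13]
#10 0x2f→b11/s1 L1-HIT; vc=[7,13]
#11 0x3e→b15/s1 MISS; vc=[7,13,11]
#12 0x36→b13/s1 VC-HIT; vc=[7,15,11]
#13 0x1f→b7/s1 VC-HIT; vc=[13,15,11]
#14 0x1e→b7/s1 L1-HIT; vc=[13,15,11]
#15 0x37→b13/s1 VC-HIT; vc=[7,15,11]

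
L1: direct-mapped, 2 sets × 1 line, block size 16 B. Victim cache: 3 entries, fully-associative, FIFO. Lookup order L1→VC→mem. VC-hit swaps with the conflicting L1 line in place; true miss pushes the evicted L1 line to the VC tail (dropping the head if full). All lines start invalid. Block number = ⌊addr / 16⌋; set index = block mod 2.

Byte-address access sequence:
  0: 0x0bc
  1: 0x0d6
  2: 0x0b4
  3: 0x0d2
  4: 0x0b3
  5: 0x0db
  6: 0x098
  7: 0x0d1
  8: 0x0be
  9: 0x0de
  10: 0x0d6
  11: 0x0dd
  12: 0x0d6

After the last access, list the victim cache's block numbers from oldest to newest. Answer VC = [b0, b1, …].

#0 0xbc→b11/s1 MISS; vc=[]
#1 0xd6→b13/s1 MISS; vc=[11]
#2 0xb4→b11/s1 VC-HIT; vc=[13]
#3 0xd2→b13/s1 VC-HIT; vc=[11]
#4 0xb3→b11/s1 VC-HIT; vc=[13]
#5 0xdb→b13/s1 VC-HIT; vc=[11]
#6 0x98→b9/s1 MISS; vc=[11,13]
#7 0xd1→b13/s1 VC-HIT; vc=[11,9]
#8 0xbe→b11/s1 VC-HIT; vc=[13,9]
#9 0xde→b13/s1 VC-HIT; vc=[11,9]
#10 0xd6→b13/s1 L1-HIT; vc=[11,9]
#11 0xdd→b13/s1 L1-HIT; vc=[11,9]
#12 0xd6→b13/s1 L1-HIT; vc=[11,9]

VC = [11, 9]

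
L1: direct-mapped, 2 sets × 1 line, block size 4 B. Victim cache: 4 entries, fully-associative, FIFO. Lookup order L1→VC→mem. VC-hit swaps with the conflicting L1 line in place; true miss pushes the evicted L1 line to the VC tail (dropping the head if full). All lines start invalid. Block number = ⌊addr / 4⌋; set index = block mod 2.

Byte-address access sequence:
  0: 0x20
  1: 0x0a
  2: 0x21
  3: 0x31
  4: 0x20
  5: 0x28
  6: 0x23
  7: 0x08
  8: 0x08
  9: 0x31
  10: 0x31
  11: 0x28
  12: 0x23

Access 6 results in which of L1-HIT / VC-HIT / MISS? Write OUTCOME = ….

  [0] addr=0x20 blk=8 s=0: MISS | VC []
  [1] addr=0xa blk=2 s=0: MISS | VC [8]
  [2] addr=0x21 blk=8 s=0: VC-HIT | VC [2]
  [3] addr=0x31 blk=12 s=0: MISS | VC [2, 8]
  [4] addr=0x20 blk=8 s=0: VC-HIT | VC [2, 12]
  [5] addr=0x28 blk=10 s=0: MISS | VC [2, 12, 8]
  [6] addr=0x23 blk=8 s=0: VC-HIT | VC [2, 12, 10]
  [7] addr=0x8 blk=2 s=0: VC-HIT | VC [8, 12, 10]
  [8] addr=0x8 blk=2 s=0: L1-HIT | VC [8, 12, 10]
  [9] addr=0x31 blk=12 s=0: VC-HIT | VC [8, 2, 10]
  [10] addr=0x31 blk=12 s=0: L1-HIT | VC [8, 2, 10]
  [11] addr=0x28 blk=10 s=0: VC-HIT | VC [8, 2, 12]
  [12] addr=0x23 blk=8 s=0: VC-HIT | VC [10, 2, 12]

OUTCOME = VC-HIT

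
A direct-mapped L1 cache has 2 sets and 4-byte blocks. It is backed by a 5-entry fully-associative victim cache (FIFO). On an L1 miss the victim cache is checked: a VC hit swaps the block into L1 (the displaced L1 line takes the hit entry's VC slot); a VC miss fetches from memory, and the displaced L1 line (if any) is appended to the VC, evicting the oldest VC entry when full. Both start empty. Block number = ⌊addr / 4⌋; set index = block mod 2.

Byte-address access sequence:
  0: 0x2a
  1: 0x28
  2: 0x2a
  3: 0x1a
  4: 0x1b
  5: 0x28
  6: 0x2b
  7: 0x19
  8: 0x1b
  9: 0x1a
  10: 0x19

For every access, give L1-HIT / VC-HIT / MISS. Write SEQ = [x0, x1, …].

SEQ = [MISS, L1-HIT, L1-HIT, MISS, L1-HIT, VC-HIT, L1-HIT, VC-HIT, L1-HIT, L1-HIT, L1-HIT]

#0 0x2a→b10/s0 MISS; vc=[]
#1 0x28→b10/s0 L1-HIT; vc=[]
#2 0x2a→b10/s0 L1-HIT; vc=[]
#3 0x1a→b6/s0 MISS; vc=[10]
#4 0x1b→b6/s0 L1-HIT; vc=[10]
#5 0x28→b10/s0 VC-HIT; vc=[6]
#6 0x2b→b10/s0 L1-HIT; vc=[6]
#7 0x19→b6/s0 VC-HIT; vc=[10]
#8 0x1b→b6/s0 L1-HIT; vc=[10]
#9 0x1a→b6/s0 L1-HIT; vc=[10]
#10 0x19→b6/s0 L1-HIT; vc=[10]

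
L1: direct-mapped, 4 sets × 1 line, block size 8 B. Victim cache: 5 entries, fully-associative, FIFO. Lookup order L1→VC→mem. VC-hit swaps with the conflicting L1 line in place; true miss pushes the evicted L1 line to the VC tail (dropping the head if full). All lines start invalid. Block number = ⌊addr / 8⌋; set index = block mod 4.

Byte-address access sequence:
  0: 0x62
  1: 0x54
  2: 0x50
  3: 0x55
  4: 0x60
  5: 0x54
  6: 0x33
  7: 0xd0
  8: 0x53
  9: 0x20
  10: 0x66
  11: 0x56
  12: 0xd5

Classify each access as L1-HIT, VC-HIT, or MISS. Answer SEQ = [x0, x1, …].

  [0] addr=0x62 blk=12 s=0: MISS | VC []
  [1] addr=0x54 blk=10 s=2: MISS | VC []
  [2] addr=0x50 blk=10 s=2: L1-HIT | VC []
  [3] addr=0x55 blk=10 s=2: L1-HIT | VC []
  [4] addr=0x60 blk=12 s=0: L1-HIT | VC []
  [5] addr=0x54 blk=10 s=2: L1-HIT | VC []
  [6] addr=0x33 blk=6 s=2: MISS | VC [10]
  [7] addr=0xd0 blk=26 s=2: MISS | VC [10, 6]
  [8] addr=0x53 blk=10 s=2: VC-HIT | VC [26, 6]
  [9] addr=0x20 blk=4 s=0: MISS | VC [26, 6, 12]
  [10] addr=0x66 blk=12 s=0: VC-HIT | VC [26, 6, 4]
  [11] addr=0x56 blk=10 s=2: L1-HIT | VC [26, 6, 4]
  [12] addr=0xd5 blk=26 s=2: VC-HIT | VC [10, 6, 4]

SEQ = [MISS, MISS, L1-HIT, L1-HIT, L1-HIT, L1-HIT, MISS, MISS, VC-HIT, MISS, VC-HIT, L1-HIT, VC-HIT]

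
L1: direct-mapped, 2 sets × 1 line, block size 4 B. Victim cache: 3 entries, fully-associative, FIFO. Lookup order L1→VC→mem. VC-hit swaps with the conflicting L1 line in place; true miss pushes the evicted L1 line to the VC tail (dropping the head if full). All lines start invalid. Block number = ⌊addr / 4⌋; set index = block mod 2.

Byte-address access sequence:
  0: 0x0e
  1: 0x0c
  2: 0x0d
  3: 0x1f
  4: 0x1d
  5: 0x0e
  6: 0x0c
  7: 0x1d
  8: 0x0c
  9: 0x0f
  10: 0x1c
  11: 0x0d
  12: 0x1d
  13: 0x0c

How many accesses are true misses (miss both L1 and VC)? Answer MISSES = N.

#0 0xe→b3/s1 MISS; vc=[]
#1 0xc→b3/s1 L1-HIT; vc=[]
#2 0xd→b3/s1 L1-HIT; vc=[]
#3 0x1f→b7/s1 MISS; vc=[3]
#4 0x1d→b7/s1 L1-HIT; vc=[3]
#5 0xe→b3/s1 VC-HIT; vc=[7]
#6 0xc→b3/s1 L1-HIT; vc=[7]
#7 0x1d→b7/s1 VC-HIT; vc=[3]
#8 0xc→b3/s1 VC-HIT; vc=[7]
#9 0xf→b3/s1 L1-HIT; vc=[7]
#10 0x1c→b7/s1 VC-HIT; vc=[3]
#11 0xd→b3/s1 VC-HIT; vc=[7]
#12 0x1d→b7/s1 VC-HIT; vc=[3]
#13 0xc→b3/s1 VC-HIT; vc=[7]

MISSES = 2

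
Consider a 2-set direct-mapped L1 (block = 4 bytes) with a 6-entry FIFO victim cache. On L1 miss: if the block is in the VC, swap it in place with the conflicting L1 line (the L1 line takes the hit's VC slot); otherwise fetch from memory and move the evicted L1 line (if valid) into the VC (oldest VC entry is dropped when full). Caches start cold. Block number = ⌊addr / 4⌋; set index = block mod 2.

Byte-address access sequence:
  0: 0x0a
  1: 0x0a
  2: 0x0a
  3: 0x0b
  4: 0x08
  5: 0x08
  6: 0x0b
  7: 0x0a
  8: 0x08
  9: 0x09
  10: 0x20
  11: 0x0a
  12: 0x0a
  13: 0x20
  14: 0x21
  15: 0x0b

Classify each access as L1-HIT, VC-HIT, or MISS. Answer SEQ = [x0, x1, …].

#0 0xa→b2/s0 MISS; vc=[]
#1 0xa→b2/s0 L1-HIT; vc=[]
#2 0xa→b2/s0 L1-HIT; vc=[]
#3 0xb→b2/s0 L1-HIT; vc=[]
#4 0x8→b2/s0 L1-HIT; vc=[]
#5 0x8→b2/s0 L1-HIT; vc=[]
#6 0xb→b2/s0 L1-HIT; vc=[]
#7 0xa→b2/s0 L1-HIT; vc=[]
#8 0x8→b2/s0 L1-HIT; vc=[]
#9 0x9→b2/s0 L1-HIT; vc=[]
#10 0x20→b8/s0 MISS; vc=[2]
#11 0xa→b2/s0 VC-HIT; vc=[8]
#12 0xa→b2/s0 L1-HIT; vc=[8]
#13 0x20→b8/s0 VC-HIT; vc=[2]
#14 0x21→b8/s0 L1-HIT; vc=[2]
#15 0xb→b2/s0 VC-HIT; vc=[8]

SEQ = [MISS, L1-HIT, L1-HIT, L1-HIT, L1-HIT, L1-HIT, L1-HIT, L1-HIT, L1-HIT, L1-HIT, MISS, VC-HIT, L1-HIT, VC-HIT, L1-HIT, VC-HIT]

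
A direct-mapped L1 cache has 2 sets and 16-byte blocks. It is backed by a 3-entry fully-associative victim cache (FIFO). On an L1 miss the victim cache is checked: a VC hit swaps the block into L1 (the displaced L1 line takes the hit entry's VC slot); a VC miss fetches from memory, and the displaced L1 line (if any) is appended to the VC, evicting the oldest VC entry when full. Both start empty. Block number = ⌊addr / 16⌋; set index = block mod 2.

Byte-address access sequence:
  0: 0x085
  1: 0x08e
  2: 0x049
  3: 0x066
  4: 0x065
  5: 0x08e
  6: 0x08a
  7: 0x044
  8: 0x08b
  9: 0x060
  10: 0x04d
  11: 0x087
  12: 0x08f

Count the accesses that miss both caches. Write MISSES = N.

#0 0x85→b8/s0 MISS; vc=[]
#1 0x8e→b8/s0 L1-HIT; vc=[]
#2 0x49→b4/s0 MISS; vc=[8]
#3 0x66→b6/s0 MISS; vc=[8,4]
#4 0x65→b6/s0 L1-HIT; vc=[8,4]
#5 0x8e→b8/s0 VC-HIT; vc=[6,4]
#6 0x8a→b8/s0 L1-HIT; vc=[6,4]
#7 0x44→b4/s0 VC-HIT; vc=[6,8]
#8 0x8b→b8/s0 VC-HIT; vc=[6,4]
#9 0x60→b6/s0 VC-HIT; vc=[8,4]
#10 0x4d→b4/s0 VC-HIT; vc=[8,6]
#11 0x87→b8/s0 VC-HIT; vc=[4,6]
#12 0x8f→b8/s0 L1-HIT; vc=[4,6]

MISSES = 3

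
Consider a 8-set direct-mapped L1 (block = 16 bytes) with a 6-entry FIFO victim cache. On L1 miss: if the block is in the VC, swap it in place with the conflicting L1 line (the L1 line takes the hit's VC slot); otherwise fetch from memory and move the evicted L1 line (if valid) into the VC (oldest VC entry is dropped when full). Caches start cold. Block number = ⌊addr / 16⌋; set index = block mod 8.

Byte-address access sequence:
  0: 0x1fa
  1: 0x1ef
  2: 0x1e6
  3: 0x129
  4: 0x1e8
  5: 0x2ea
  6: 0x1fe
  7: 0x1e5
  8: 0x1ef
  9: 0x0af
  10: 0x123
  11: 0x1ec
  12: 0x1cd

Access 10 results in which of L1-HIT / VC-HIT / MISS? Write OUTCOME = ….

OUTCOME = VC-HIT

  [0] addr=0x1fa blk=31 s=7: MISS | VC []
  [1] addr=0x1ef blk=30 s=6: MISS | VC []
  [2] addr=0x1e6 blk=30 s=6: L1-HIT | VC []
  [3] addr=0x129 blk=18 s=2: MISS | VC []
  [4] addr=0x1e8 blk=30 s=6: L1-HIT | VC []
  [5] addr=0x2ea blk=46 s=6: MISS | VC [30]
  [6] addr=0x1fe blk=31 s=7: L1-HIT | VC [30]
  [7] addr=0x1e5 blk=30 s=6: VC-HIT | VC [46]
  [8] addr=0x1ef blk=30 s=6: L1-HIT | VC [46]
  [9] addr=0xaf blk=10 s=2: MISS | VC [46, 18]
  [10] addr=0x123 blk=18 s=2: VC-HIT | VC [46, 10]
  [11] addr=0x1ec blk=30 s=6: L1-HIT | VC [46, 10]
  [12] addr=0x1cd blk=28 s=4: MISS | VC [46, 10]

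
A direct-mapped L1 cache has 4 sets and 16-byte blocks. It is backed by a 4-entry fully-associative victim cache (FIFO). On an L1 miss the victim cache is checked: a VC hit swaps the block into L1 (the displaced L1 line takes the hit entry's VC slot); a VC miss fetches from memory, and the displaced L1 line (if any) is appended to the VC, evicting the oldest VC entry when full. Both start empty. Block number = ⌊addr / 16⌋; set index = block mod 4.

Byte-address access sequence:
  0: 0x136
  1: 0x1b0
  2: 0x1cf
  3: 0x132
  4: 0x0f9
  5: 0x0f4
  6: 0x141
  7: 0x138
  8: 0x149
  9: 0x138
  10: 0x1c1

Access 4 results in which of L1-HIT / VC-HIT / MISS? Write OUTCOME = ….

OUTCOME = MISS

  [0] addr=0x136 blk=19 s=3: MISS | VC []
  [1] addr=0x1b0 blk=27 s=3: MISS | VC [19]
  [2] addr=0x1cf blk=28 s=0: MISS | VC [19]
  [3] addr=0x132 blk=19 s=3: VC-HIT | VC [27]
  [4] addr=0xf9 blk=15 s=3: MISS | VC [27, 19]
  [5] addr=0xf4 blk=15 s=3: L1-HIT | VC [27, 19]
  [6] addr=0x141 blk=20 s=0: MISS | VC [27, 19, 28]
  [7] addr=0x138 blk=19 s=3: VC-HIT | VC [27, 15, 28]
  [8] addr=0x149 blk=20 s=0: L1-HIT | VC [27, 15, 28]
  [9] addr=0x138 blk=19 s=3: L1-HIT | VC [27, 15, 28]
  [10] addr=0x1c1 blk=28 s=0: VC-HIT | VC [27, 15, 20]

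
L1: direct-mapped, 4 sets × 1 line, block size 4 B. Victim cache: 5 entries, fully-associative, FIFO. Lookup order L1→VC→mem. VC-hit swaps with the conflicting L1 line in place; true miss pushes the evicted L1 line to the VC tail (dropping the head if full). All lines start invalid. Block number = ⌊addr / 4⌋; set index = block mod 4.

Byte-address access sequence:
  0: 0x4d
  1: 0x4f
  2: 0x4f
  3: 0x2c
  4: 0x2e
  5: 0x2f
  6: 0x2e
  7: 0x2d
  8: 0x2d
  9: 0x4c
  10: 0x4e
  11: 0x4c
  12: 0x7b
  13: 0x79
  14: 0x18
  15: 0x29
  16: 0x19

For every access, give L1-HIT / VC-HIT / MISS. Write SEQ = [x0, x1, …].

SEQ = [MISS, L1-HIT, L1-HIT, MISS, L1-HIT, L1-HIT, L1-HIT, L1-HIT, L1-HIT, VC-HIT, L1-HIT, L1-HIT, MISS, L1-HIT, MISS, MISS, VC-HIT]

0: 0x4d (blk 19, set 3) → MISS  vc=[]
1: 0x4f (blk 19, set 3) → L1-HIT  vc=[]
2: 0x4f (blk 19, set 3) → L1-HIT  vc=[]
3: 0x2c (blk 11, set 3) → MISS  vc=[19]
4: 0x2e (blk 11, set 3) → L1-HIT  vc=[19]
5: 0x2f (blk 11, set 3) → L1-HIT  vc=[19]
6: 0x2e (blk 11, set 3) → L1-HIT  vc=[19]
7: 0x2d (blk 11, set 3) → L1-HIT  vc=[19]
8: 0x2d (blk 11, set 3) → L1-HIT  vc=[19]
9: 0x4c (blk 19, set 3) → VC-HIT  vc=[11]
10: 0x4e (blk 19, set 3) → L1-HIT  vc=[11]
11: 0x4c (blk 19, set 3) → L1-HIT  vc=[11]
12: 0x7b (blk 30, set 2) → MISS  vc=[11]
13: 0x79 (blk 30, set 2) → L1-HIT  vc=[11]
14: 0x18 (blk 6, set 2) → MISS  vc=[11, 30]
15: 0x29 (blk 10, set 2) → MISS  vc=[11, 30, 6]
16: 0x19 (blk 6, set 2) → VC-HIT  vc=[11, 30, 10]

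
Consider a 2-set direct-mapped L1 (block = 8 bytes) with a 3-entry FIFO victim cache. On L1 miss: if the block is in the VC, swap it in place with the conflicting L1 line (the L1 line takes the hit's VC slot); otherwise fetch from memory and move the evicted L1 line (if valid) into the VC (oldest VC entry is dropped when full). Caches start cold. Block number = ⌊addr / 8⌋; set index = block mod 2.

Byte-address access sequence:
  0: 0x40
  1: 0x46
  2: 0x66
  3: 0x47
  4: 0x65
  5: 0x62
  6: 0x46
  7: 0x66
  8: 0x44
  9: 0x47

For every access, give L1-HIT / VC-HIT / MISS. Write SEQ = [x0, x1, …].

SEQ = [MISS, L1-HIT, MISS, VC-HIT, VC-HIT, L1-HIT, VC-HIT, VC-HIT, VC-HIT, L1-HIT]

#0 0x40→b8/s0 MISS; vc=[]
#1 0x46→b8/s0 L1-HIT; vc=[]
#2 0x66→b12/s0 MISS; vc=[8]
#3 0x47→b8/s0 VC-HIT; vc=[12]
#4 0x65→b12/s0 VC-HIT; vc=[8]
#5 0x62→b12/s0 L1-HIT; vc=[8]
#6 0x46→b8/s0 VC-HIT; vc=[12]
#7 0x66→b12/s0 VC-HIT; vc=[8]
#8 0x44→b8/s0 VC-HIT; vc=[12]
#9 0x47→b8/s0 L1-HIT; vc=[12]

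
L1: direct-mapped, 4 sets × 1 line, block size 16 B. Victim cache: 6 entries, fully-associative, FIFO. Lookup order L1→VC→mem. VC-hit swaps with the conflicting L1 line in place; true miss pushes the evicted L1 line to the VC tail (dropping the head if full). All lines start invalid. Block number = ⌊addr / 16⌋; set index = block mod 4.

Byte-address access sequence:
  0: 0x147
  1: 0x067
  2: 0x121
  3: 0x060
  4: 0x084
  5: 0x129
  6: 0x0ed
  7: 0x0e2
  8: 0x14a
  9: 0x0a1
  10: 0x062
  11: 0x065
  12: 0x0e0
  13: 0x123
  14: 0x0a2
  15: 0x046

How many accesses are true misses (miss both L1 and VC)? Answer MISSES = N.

MISSES = 7

#0 0x147→b20/s0 MISS; vc=[]
#1 0x67→b6/s2 MISS; vc=[]
#2 0x121→b18/s2 MISS; vc=[6]
#3 0x60→b6/s2 VC-HIT; vc=[18]
#4 0x84→b8/s0 MISS; vc=[18,20]
#5 0x129→b18/s2 VC-HIT; vc=[6,20]
#6 0xed→b14/s2 MISS; vc=[6,20,18]
#7 0xe2→b14/s2 L1-HIT; vc=[6,20,18]
#8 0x14a→b20/s0 VC-HIT; vc=[6,8,18]
#9 0xa1→b10/s2 MISS; vc=[6,8,18,14]
#10 0x62→b6/s2 VC-HIT; vc=[10,8,18,14]
#11 0x65→b6/s2 L1-HIT; vc=[10,8,18,14]
#12 0xe0→b14/s2 VC-HIT; vc=[10,8,18,6]
#13 0x123→b18/s2 VC-HIT; vc=[10,8,14,6]
#14 0xa2→b10/s2 VC-HIT; vc=[18,8,14,6]
#15 0x46→b4/s0 MISS; vc=[18,8,14,6,20]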